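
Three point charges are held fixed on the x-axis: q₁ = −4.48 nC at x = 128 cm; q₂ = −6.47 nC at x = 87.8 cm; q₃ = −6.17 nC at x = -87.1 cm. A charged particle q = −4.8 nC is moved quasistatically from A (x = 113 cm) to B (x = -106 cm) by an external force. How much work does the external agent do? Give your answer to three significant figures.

For quasistatic motion the external work equals the change in potential energy: W_ext = qΔV = q(V_B − V_A).
At A: distances to the source charges are 0.150 m, 0.252 m, 2.00 m; V_A = Σ kqᵢ/rᵢ = -527 V.
At B: distances to the source charges are 2.34 m, 1.94 m, 0.189 m; V_B = Σ kqᵢ/rᵢ = -341 V.
ΔV = V_B − V_A = 186 V.
W_ext = qΔV = (-4.80×10⁻⁹ C)(186 V) = -8.94×10⁻⁷ J.

-8.94×10⁻⁷ J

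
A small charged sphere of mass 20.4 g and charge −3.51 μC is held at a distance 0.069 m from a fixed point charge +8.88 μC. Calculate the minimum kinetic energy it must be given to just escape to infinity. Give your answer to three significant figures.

4.06 J

To just escape, total mechanical energy must reach zero at infinity: ½mv²_min + U = 0, so ½mv²_min = −U = |kQq|/r.
|U| = |kQq|/r = (8.99×10⁹ N·m²/C²)(8.88×10⁻⁶)(3.51×10⁻⁶)/(0.0690) = 4.06 J.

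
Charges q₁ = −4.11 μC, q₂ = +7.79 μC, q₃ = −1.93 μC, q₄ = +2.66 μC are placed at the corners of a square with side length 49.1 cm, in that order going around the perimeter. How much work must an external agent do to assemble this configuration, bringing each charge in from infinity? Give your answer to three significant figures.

The work to assemble the configuration equals its total potential energy, U = Σ kqᵢqⱼ/rᵢⱼ over all pairs.
The four side pairs have separation 0.491 m and the two diagonal pairs 0.694 m.
Summing all 6 pair terms gives U = -0.785 J.

-0.785 J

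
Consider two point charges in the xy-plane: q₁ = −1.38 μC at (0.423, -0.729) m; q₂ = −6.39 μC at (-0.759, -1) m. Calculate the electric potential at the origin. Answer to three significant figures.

-6.05×10⁴ V

Electric potential is a scalar, so the contributions from each charge add algebraically: V = Σ kqᵢ/rᵢ.
Distances from the field point to each charge: r₁ = 0.843 m, r₂ = 1.26 m.
V = k[(-1.38×10⁻⁶)/(0.843) + (-6.39×10⁻⁶)/(1.26)] = -6.05×10⁴ V.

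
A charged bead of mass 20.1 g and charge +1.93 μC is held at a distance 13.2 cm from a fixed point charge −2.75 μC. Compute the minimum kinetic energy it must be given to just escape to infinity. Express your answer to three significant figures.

To just escape, total mechanical energy must reach zero at infinity: ½mv²_min + U = 0, so ½mv²_min = −U = |kQq|/r.
|U| = |kQq|/r = (8.99×10⁹ N·m²/C²)(2.75×10⁻⁶)(1.93×10⁻⁶)/(0.132) = 0.361 J.

0.361 J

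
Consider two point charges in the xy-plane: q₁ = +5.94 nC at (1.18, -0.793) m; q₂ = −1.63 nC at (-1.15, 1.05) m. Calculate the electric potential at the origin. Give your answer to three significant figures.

28.2 V

The total potential is the scalar sum of each charge's contribution, V = Σ kqᵢ/rᵢ.
Distances from the field point to each charge: r₁ = 1.42 m, r₂ = 1.56 m.
V = k[(5.94×10⁻⁹)/(1.42) + (-1.63×10⁻⁹)/(1.56)] = 28.2 V.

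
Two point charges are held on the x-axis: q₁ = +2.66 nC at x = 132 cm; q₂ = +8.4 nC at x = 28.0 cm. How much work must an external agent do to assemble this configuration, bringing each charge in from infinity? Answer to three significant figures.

1.93×10⁻⁷ J

The work to assemble the configuration equals its total potential energy, U = Σ kqᵢqⱼ/rᵢⱼ over all pairs.
Pair separations: r₁₂ = 1.04 m.
U = (1.93×10⁻⁷) = 1.93×10⁻⁷ J.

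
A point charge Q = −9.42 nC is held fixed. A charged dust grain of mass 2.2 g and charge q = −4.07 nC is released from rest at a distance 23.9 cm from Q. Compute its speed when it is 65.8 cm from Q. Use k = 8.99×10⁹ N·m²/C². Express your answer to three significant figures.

Only the electrostatic force acts, so mechanical energy is conserved: ½mv² = U₁ − U₂ = kQq(1/r₁ − 1/r₂).
U₁ − U₂ = (8.99×10⁹ N·m²/C²)(-9.42×10⁻⁹ C)(-4.07×10⁻⁹ C)(1/0.239 − 1/0.658) = 9.18×10⁻⁷ J.
v = √(2·9.18×10⁻⁷/2.20×10⁻³) = 0.0289 m/s.

0.0289 m/s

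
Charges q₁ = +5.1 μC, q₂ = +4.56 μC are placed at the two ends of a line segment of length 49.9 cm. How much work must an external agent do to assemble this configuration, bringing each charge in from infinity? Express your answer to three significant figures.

The work to assemble the configuration equals its total potential energy, U = Σ kqᵢqⱼ/rᵢⱼ over all pairs.
The separation is r = 0.499 m.
U = (0.419) = 0.419 J.

0.419 J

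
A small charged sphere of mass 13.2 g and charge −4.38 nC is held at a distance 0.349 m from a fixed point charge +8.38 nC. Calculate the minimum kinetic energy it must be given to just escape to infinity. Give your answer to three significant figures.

9.45×10⁻⁷ J

To just escape, total mechanical energy must reach zero at infinity: ½mv²_min + U = 0, so ½mv²_min = −U = |kQq|/r.
|U| = |kQq|/r = (8.99×10⁹ N·m²/C²)(8.38×10⁻⁹)(4.38×10⁻⁹)/(0.349) = 9.45×10⁻⁷ J.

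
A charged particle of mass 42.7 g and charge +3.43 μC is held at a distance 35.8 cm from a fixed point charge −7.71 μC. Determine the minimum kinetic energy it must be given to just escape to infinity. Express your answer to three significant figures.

To just escape, total mechanical energy must reach zero at infinity: ½mv²_min + U = 0, so ½mv²_min = −U = |kQq|/r.
|U| = |kQq|/r = (8.99×10⁹ N·m²/C²)(7.71×10⁻⁶)(3.43×10⁻⁶)/(0.358) = 0.664 J.

0.664 J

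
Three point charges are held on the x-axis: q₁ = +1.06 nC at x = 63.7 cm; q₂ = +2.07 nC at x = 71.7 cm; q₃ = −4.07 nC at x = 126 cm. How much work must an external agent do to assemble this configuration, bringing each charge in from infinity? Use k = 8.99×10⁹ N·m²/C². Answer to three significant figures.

The assembly work is the sum of pairwise potential energies, U = Σ_{i<j} kqᵢqⱼ/rᵢⱼ.
Pair separations: r₁₂ = 0.0800 m, r₁₃ = 0.623 m, r₂₃ = 0.543 m.
U = (2.47×10⁻⁷) + (-6.23×10⁻⁸) + (-1.39×10⁻⁷) = 4.48×10⁻⁸ J.

4.48×10⁻⁸ J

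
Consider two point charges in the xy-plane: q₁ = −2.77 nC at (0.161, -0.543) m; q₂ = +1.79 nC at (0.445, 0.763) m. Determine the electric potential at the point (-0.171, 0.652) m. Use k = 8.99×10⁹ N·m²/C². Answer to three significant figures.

The total potential is the scalar sum of each charge's contribution, V = Σ kqᵢ/rᵢ.
Distances from the field point to each charge: r₁ = 1.24 m, r₂ = 0.626 m.
V = k[(-2.77×10⁻⁹)/(1.24) + (1.79×10⁻⁹)/(0.626)] = 5.63 V.

5.63 V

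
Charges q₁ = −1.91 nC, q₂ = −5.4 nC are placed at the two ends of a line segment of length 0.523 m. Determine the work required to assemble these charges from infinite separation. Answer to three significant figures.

1.77×10⁻⁷ J

The work to assemble the configuration equals its total potential energy, U = Σ kqᵢqⱼ/rᵢⱼ over all pairs.
The separation is r = 0.523 m.
U = (1.77×10⁻⁷) = 1.77×10⁻⁷ J.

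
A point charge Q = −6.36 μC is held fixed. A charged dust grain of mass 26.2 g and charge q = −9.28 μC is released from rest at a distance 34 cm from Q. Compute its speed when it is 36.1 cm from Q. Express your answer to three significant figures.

2.63 m/s

Only the electrostatic force acts, so mechanical energy is conserved: ½mv² = U₁ − U₂ = kQq(1/r₁ − 1/r₂).
U₁ − U₂ = (8.99×10⁹ N·m²/C²)(-6.36×10⁻⁶ C)(-9.28×10⁻⁶ C)(1/0.340 − 1/0.361) = 0.0908 J.
v = √(2·0.0908/0.0262) = 2.63 m/s.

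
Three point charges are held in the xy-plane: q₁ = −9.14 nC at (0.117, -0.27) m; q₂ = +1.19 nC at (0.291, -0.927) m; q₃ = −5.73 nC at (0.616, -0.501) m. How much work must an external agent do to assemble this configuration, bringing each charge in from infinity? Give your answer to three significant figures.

5.98×10⁻⁷ J

The work to assemble the configuration equals its total potential energy, U = Σ kqᵢqⱼ/rᵢⱼ over all pairs.
Pair separations: r₁₂ = 0.680 m, r₁₃ = 0.550 m, r₂₃ = 0.536 m.
U = (-1.44×10⁻⁷) + (8.56×10⁻⁷) + (-1.14×10⁻⁷) = 5.98×10⁻⁷ J.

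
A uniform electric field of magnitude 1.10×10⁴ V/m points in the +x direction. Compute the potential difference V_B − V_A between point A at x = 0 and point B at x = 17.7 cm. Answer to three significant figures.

In a uniform field, potential decreases in the direction of E: V_B − V_A = −E·Δx.
V_B − V_A = −(1.10×10⁴ V/m)(0.177 m) = -1950 V.

-1950 V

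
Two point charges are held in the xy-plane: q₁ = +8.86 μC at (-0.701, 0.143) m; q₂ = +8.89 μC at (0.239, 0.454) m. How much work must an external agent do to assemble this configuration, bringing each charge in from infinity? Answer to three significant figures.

0.715 J

The assembly work is the sum of pairwise potential energies, U = Σ_{i<j} kqᵢqⱼ/rᵢⱼ.
Pair separations: r₁₂ = 0.990 m.
U = (0.715) = 0.715 J.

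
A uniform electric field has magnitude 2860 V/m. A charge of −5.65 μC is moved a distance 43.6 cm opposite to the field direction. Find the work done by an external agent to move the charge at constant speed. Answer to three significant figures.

The potential change for a displacement 43.6 cm opposite to the field direction is ΔV = +Ed = 1250 V.
W_ext = qΔV = -7.05×10⁻³ J.

-7.05×10⁻³ J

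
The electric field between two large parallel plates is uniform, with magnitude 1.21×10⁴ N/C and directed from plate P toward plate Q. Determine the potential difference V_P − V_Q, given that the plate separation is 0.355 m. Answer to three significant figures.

4300 V

In a uniform field, potential decreases in the direction of E: ΔV = −E·d for a displacement d parallel to E.
Going from Q to P is a displacement of 0.355 m opposite to the field, so V_P − V_Q = +Ed = 4300 V.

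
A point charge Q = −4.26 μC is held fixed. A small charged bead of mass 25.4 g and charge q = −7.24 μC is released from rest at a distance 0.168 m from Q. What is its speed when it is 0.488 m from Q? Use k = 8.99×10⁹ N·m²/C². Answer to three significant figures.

Only the electrostatic force acts, so mechanical energy is conserved: ½mv² = U₁ − U₂ = kQq(1/r₁ − 1/r₂).
U₁ − U₂ = (8.99×10⁹ N·m²/C²)(-4.26×10⁻⁶ C)(-7.24×10⁻⁶ C)(1/0.168 − 1/0.488) = 1.08 J.
v = √(2·1.08/0.0254) = 9.23 m/s.

9.23 m/s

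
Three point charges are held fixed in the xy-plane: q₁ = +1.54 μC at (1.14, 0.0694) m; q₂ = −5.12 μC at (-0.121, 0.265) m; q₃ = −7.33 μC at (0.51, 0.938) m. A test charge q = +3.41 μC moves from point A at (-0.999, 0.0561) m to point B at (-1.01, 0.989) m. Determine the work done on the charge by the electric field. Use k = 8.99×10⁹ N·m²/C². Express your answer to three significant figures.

The work done by the electric force is W_field = −ΔU = −q(V_B − V_A) = q(V_A − V_B).
At A: distances to the source charges are 2.14 m, 0.903 m, 1.75 m; V_A = Σ kqᵢ/rᵢ = -8.22×10⁴ V.
At B: distances to the source charges are 2.34 m, 1.15 m, 1.52 m; V_B = Σ kqᵢ/rᵢ = -7.76×10⁴ V.
ΔV = V_B − V_A = 4680 V.
W_field = −qΔV = −(3.41×10⁻⁶ C)(4680 V) = -0.0159 J.

-0.0159 J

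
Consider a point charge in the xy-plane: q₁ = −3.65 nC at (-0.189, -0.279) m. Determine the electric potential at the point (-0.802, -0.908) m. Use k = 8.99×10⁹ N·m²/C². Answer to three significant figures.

-37.4 V

The total potential is the scalar sum of each charge's contribution, V = Σ kqᵢ/rᵢ.
Distances from the field point to each charge: r₁ = 0.878 m.
V = k[(-3.65×10⁻⁹)/(0.878)] = -37.4 V.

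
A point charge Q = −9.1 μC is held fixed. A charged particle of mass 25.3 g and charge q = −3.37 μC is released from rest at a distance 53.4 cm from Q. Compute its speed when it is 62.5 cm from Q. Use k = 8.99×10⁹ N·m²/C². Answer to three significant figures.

Only the electrostatic force acts, so mechanical energy is conserved: ½mv² = U₁ − U₂ = kQq(1/r₁ − 1/r₂).
U₁ − U₂ = (8.99×10⁹ N·m²/C²)(-9.10×10⁻⁶ C)(-3.37×10⁻⁶ C)(1/0.534 − 1/0.625) = 0.0752 J.
v = √(2·0.0752/0.0253) = 2.44 m/s.

2.44 m/s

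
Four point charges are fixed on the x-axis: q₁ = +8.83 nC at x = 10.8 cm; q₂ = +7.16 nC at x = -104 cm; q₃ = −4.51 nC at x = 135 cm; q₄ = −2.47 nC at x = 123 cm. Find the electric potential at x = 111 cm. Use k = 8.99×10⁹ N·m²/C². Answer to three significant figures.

Electric potential is a scalar, so the contributions from each charge add algebraically: V = Σ kqᵢ/rᵢ.
Distances from the field point to each charge: r₁ = 1.00 m, r₂ = 2.15 m, r₃ = 0.240 m, r₄ = 0.120 m.
V = k[(8.83×10⁻⁹)/(1.00) + (7.16×10⁻⁹)/(2.15) + (-4.51×10⁻⁹)/(0.240) + (-2.47×10⁻⁹)/(0.120)] = -245 V.

-245 V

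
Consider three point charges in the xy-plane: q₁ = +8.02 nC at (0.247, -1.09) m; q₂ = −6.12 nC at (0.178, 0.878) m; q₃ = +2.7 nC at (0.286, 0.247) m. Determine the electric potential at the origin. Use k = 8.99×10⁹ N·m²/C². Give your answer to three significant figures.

67.3 V

Electric potential is a scalar, so the contributions from each charge add algebraically: V = Σ kqᵢ/rᵢ.
Distances from the field point to each charge: r₁ = 1.12 m, r₂ = 0.896 m, r₃ = 0.378 m.
V = k[(8.02×10⁻⁹)/(1.12) + (-6.12×10⁻⁹)/(0.896) + (2.70×10⁻⁹)/(0.378)] = 67.3 V.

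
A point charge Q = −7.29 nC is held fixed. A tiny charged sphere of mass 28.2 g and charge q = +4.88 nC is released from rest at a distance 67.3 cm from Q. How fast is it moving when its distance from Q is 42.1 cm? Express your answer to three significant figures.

Only the electrostatic force acts, so mechanical energy is conserved: ½mv² = U₁ − U₂ = kQq(1/r₁ − 1/r₂).
U₁ − U₂ = (8.99×10⁹ N·m²/C²)(-7.29×10⁻⁹ C)(4.88×10⁻⁹ C)(1/0.673 − 1/0.421) = 2.84×10⁻⁷ J.
v = √(2·2.84×10⁻⁷/0.0282) = 4.49×10⁻³ m/s.

4.49×10⁻³ m/s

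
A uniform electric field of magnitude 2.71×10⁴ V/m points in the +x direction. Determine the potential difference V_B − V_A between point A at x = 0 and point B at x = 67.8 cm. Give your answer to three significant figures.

-1.84×10⁴ V

In a uniform field, potential decreases in the direction of E: V_B − V_A = −E·Δx.
V_B − V_A = −(2.71×10⁴ V/m)(0.678 m) = -1.84×10⁴ V.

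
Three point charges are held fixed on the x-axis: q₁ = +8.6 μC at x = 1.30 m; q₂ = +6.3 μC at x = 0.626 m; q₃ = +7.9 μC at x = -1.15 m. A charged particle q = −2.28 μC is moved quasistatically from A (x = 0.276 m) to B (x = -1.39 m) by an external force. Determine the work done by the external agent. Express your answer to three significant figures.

-0.150 J

For quasistatic motion the external work equals the change in potential energy: W_ext = qΔV = q(V_B − V_A).
At A: distances to the source charges are 1.02 m, 0.350 m, 1.43 m; V_A = Σ kqᵢ/rᵢ = 2.87×10⁵ V.
At B: distances to the source charges are 2.69 m, 2.02 m, 0.240 m; V_B = Σ kqᵢ/rᵢ = 3.53×10⁵ V.
ΔV = V_B − V_A = 6.56×10⁴ V.
W_ext = qΔV = (-2.28×10⁻⁶ C)(6.56×10⁴ V) = -0.150 J.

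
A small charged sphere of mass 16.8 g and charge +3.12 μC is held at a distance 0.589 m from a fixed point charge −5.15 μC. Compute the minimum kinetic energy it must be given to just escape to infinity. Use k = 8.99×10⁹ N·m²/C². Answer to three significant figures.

0.245 J

To just escape, total mechanical energy must reach zero at infinity: ½mv²_min + U = 0, so ½mv²_min = −U = |kQq|/r.
|U| = |kQq|/r = (8.99×10⁹ N·m²/C²)(5.15×10⁻⁶)(3.12×10⁻⁶)/(0.589) = 0.245 J.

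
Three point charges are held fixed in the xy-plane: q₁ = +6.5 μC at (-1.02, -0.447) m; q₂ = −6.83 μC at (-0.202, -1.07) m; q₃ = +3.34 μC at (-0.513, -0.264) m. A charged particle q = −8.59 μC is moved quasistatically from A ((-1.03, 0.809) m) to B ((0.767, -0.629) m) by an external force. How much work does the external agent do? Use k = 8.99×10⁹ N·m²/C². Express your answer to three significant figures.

For quasistatic motion the external work equals the change in potential energy: W_ext = qΔV = q(V_B − V_A).
At A: distances to the source charges are 1.26 m, 2.05 m, 1.19 m; V_A = Σ kqᵢ/rᵢ = 4.18×10⁴ V.
At B: distances to the source charges are 1.80 m, 1.06 m, 1.33 m; V_B = Σ kqᵢ/rᵢ = -2580 V.
ΔV = V_B − V_A = -4.44×10⁴ V.
W_ext = qΔV = (-8.59×10⁻⁶ C)(-4.44×10⁴ V) = 0.382 J.

0.382 J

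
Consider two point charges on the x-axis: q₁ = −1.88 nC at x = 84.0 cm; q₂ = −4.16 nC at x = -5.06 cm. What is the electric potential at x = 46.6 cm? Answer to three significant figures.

The total potential is the scalar sum of each charge's contribution, V = Σ kqᵢ/rᵢ.
Distances from the field point to each charge: r₁ = 0.374 m, r₂ = 0.517 m.
V = k[(-1.88×10⁻⁹)/(0.374) + (-4.16×10⁻⁹)/(0.517)] = -118 V.

-118 V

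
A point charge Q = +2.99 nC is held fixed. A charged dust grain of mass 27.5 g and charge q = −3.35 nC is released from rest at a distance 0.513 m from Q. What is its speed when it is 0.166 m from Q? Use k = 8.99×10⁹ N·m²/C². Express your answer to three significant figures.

Only the electrostatic force acts, so mechanical energy is conserved: ½mv² = U₁ − U₂ = kQq(1/r₁ − 1/r₂).
U₁ − U₂ = (8.99×10⁹ N·m²/C²)(2.99×10⁻⁹ C)(-3.35×10⁻⁹ C)(1/0.513 − 1/0.166) = 3.67×10⁻⁷ J.
v = √(2·3.67×10⁻⁷/0.0275) = 5.17×10⁻³ m/s.

5.17×10⁻³ m/s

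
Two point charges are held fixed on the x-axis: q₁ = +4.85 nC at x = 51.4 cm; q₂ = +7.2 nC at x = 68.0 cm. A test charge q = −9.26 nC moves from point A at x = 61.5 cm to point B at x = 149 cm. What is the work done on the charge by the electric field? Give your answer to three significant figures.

The work done by the electric force is W_field = −ΔU = −q(V_B − V_A) = q(V_A − V_B).
At A: distances to the source charges are 0.101 m, 0.0650 m; V_A = Σ kqᵢ/rᵢ = 1430 V.
At B: distances to the source charges are 0.976 m, 0.810 m; V_B = Σ kqᵢ/rᵢ = 125 V.
ΔV = V_B − V_A = -1300 V.
W_field = −qΔV = −(-9.26×10⁻⁹ C)(-1300 V) = -1.21×10⁻⁵ J.

-1.21×10⁻⁵ J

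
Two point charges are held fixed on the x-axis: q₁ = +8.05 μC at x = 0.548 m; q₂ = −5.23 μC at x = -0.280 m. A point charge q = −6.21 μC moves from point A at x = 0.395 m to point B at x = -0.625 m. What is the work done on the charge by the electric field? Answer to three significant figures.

The work done by the electric force is W_field = −ΔU = −q(V_B − V_A) = q(V_A − V_B).
At A: distances to the source charges are 0.153 m, 0.675 m; V_A = Σ kqᵢ/rᵢ = 4.03×10⁵ V.
At B: distances to the source charges are 1.17 m, 0.345 m; V_B = Σ kqᵢ/rᵢ = -7.46×10⁴ V.
ΔV = V_B − V_A = -4.78×10⁵ V.
W_field = −qΔV = −(-6.21×10⁻⁶ C)(-4.78×10⁵ V) = -2.97 J.

-2.97 J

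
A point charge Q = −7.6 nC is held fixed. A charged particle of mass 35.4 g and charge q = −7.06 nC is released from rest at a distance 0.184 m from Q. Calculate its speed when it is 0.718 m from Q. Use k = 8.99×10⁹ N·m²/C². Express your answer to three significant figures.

0.0105 m/s

Only the electrostatic force acts, so mechanical energy is conserved: ½mv² = U₁ − U₂ = kQq(1/r₁ − 1/r₂).
U₁ − U₂ = (8.99×10⁹ N·m²/C²)(-7.60×10⁻⁹ C)(-7.06×10⁻⁹ C)(1/0.184 − 1/0.718) = 1.95×10⁻⁶ J.
v = √(2·1.95×10⁻⁶/0.0354) = 0.0105 m/s.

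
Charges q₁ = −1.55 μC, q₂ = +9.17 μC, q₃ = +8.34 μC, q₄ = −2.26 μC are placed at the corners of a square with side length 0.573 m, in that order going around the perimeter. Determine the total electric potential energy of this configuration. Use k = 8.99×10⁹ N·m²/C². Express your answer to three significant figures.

The assembly work is the sum of pairwise potential energies, U = Σ_{i<j} kqᵢqⱼ/rᵢⱼ.
The four side pairs have separation 0.573 m and the two diagonal pairs 0.810 m.
Summing all 6 pair terms gives U = 0.363 J.

0.363 J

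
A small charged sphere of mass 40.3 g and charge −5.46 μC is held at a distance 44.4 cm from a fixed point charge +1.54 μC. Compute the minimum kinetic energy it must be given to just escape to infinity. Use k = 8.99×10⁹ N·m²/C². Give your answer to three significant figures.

To just escape, total mechanical energy must reach zero at infinity: ½mv²_min + U = 0, so ½mv²_min = −U = |kQq|/r.
|U| = |kQq|/r = (8.99×10⁹ N·m²/C²)(1.54×10⁻⁶)(5.46×10⁻⁶)/(0.444) = 0.170 J.

0.170 J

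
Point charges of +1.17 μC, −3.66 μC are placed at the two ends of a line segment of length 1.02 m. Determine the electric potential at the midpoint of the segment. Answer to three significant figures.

Electric potential is a scalar, so the contributions from each charge add algebraically: V = Σ kqᵢ/rᵢ.
Each charge is 0.510 m from the midpoint.
V = k[(1.17×10⁻⁶)/(0.510) + (-3.66×10⁻⁶)/(0.510)] = -4.39×10⁴ V.

-4.39×10⁴ V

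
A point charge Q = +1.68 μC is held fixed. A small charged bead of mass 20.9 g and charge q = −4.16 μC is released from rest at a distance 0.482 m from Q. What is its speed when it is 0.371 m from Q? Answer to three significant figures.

1.93 m/s

Only the electrostatic force acts, so mechanical energy is conserved: ½mv² = U₁ − U₂ = kQq(1/r₁ − 1/r₂).
U₁ − U₂ = (8.99×10⁹ N·m²/C²)(1.68×10⁻⁶ C)(-4.16×10⁻⁶ C)(1/0.482 − 1/0.371) = 0.0390 J.
v = √(2·0.0390/0.0209) = 1.93 m/s.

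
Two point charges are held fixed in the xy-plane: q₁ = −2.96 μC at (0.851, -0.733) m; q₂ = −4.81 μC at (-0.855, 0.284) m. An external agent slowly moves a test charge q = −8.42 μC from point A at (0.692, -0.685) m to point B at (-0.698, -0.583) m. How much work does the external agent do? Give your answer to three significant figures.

For quasistatic motion the external work equals the change in potential energy: W_ext = qΔV = q(V_B − V_A).
At A: distances to the source charges are 0.166 m, 1.83 m; V_A = Σ kqᵢ/rᵢ = -1.84×10⁵ V.
At B: distances to the source charges are 1.56 m, 0.881 m; V_B = Σ kqᵢ/rᵢ = -6.62×10⁴ V.
ΔV = V_B − V_A = 1.18×10⁵ V.
W_ext = qΔV = (-8.42×10⁻⁶ C)(1.18×10⁵ V) = -0.991 J.

-0.991 J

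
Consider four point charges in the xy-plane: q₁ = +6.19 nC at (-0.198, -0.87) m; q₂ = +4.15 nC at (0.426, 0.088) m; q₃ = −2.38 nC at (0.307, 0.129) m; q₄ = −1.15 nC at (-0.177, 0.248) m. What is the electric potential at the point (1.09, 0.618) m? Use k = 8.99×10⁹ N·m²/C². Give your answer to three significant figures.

The total potential is the scalar sum of each charge's contribution, V = Σ kqᵢ/rᵢ.
Distances from the field point to each charge: r₁ = 1.97 m, r₂ = 0.850 m, r₃ = 0.923 m, r₄ = 1.32 m.
V = k[(6.19×10⁻⁹)/(1.97) + (4.15×10⁻⁹)/(0.850) + (-2.38×10⁻⁹)/(0.923) + (-1.15×10⁻⁹)/(1.32)] = 41.2 V.

41.2 V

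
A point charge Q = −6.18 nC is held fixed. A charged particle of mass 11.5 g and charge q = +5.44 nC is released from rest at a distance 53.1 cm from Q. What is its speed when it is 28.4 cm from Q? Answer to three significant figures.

9.28×10⁻³ m/s

Only the electrostatic force acts, so mechanical energy is conserved: ½mv² = U₁ − U₂ = kQq(1/r₁ − 1/r₂).
U₁ − U₂ = (8.99×10⁹ N·m²/C²)(-6.18×10⁻⁹ C)(5.44×10⁻⁹ C)(1/0.531 − 1/0.284) = 4.95×10⁻⁷ J.
v = √(2·4.95×10⁻⁷/0.0115) = 9.28×10⁻³ m/s.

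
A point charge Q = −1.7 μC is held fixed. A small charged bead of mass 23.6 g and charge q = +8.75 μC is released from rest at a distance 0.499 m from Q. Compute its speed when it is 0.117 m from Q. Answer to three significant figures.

Only the electrostatic force acts, so mechanical energy is conserved: ½mv² = U₁ − U₂ = kQq(1/r₁ − 1/r₂).
U₁ − U₂ = (8.99×10⁹ N·m²/C²)(-1.70×10⁻⁶ C)(8.75×10⁻⁶ C)(1/0.499 − 1/0.117) = 0.875 J.
v = √(2·0.875/0.0236) = 8.61 m/s.

8.61 m/s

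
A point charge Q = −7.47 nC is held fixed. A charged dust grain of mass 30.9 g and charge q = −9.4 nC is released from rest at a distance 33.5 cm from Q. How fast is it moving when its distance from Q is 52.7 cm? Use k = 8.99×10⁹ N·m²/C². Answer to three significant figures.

6.67×10⁻³ m/s

Only the electrostatic force acts, so mechanical energy is conserved: ½mv² = U₁ − U₂ = kQq(1/r₁ − 1/r₂).
U₁ − U₂ = (8.99×10⁹ N·m²/C²)(-7.47×10⁻⁹ C)(-9.40×10⁻⁹ C)(1/0.335 − 1/0.527) = 6.87×10⁻⁷ J.
v = √(2·6.87×10⁻⁷/0.0309) = 6.67×10⁻³ m/s.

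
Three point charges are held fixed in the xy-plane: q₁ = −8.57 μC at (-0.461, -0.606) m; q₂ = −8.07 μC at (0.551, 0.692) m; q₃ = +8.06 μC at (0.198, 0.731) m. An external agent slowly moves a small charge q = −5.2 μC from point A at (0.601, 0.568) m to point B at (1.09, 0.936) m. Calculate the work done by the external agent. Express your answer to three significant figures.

For quasistatic motion the external work equals the change in potential energy: W_ext = qΔV = q(V_B − V_A).
At A: distances to the source charges are 1.58 m, 0.134 m, 0.435 m; V_A = Σ kqᵢ/rᵢ = -4.25×10⁵ V.
At B: distances to the source charges are 2.19 m, 0.592 m, 0.915 m; V_B = Σ kqᵢ/rᵢ = -7.87×10⁴ V.
ΔV = V_B − V_A = 3.46×10⁵ V.
W_ext = qΔV = (-5.20×10⁻⁶ C)(3.46×10⁵ V) = -1.80 J.

-1.80 J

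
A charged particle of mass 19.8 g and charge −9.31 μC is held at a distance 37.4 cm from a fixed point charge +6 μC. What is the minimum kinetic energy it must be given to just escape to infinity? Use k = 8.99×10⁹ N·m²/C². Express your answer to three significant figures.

To just escape, total mechanical energy must reach zero at infinity: ½mv²_min + U = 0, so ½mv²_min = −U = |kQq|/r.
|U| = |kQq|/r = (8.99×10⁹ N·m²/C²)(6.00×10⁻⁶)(9.31×10⁻⁶)/(0.374) = 1.34 J.

1.34 J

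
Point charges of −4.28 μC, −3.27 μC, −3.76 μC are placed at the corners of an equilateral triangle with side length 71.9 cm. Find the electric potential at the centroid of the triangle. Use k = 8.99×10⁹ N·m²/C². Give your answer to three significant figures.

-2.45×10⁵ V

Electric potential is a scalar, so the contributions from each charge add algebraically: V = Σ kqᵢ/rᵢ.
The distance from each vertex to the centroid is a/√3 = 0.415 m.
V = k[(-4.28×10⁻⁶)/(0.415) + (-3.27×10⁻⁶)/(0.415) + (-3.76×10⁻⁶)/(0.415)] = -2.45×10⁵ V.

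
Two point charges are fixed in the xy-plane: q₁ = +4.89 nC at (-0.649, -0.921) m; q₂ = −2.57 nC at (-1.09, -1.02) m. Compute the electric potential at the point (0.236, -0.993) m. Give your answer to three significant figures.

32.1 V

Electric potential is a scalar, so the contributions from each charge add algebraically: V = Σ kqᵢ/rᵢ.
Distances from the field point to each charge: r₁ = 0.888 m, r₂ = 1.33 m.
V = k[(4.89×10⁻⁹)/(0.888) + (-2.57×10⁻⁹)/(1.33)] = 32.1 V.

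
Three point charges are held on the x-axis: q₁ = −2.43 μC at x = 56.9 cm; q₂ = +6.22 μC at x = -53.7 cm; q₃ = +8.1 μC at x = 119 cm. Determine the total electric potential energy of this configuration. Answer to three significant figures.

-0.146 J

The assembly work is the sum of pairwise potential energies, U = Σ_{i<j} kqᵢqⱼ/rᵢⱼ.
Pair separations: r₁₂ = 1.11 m, r₁₃ = 0.621 m, r₂₃ = 1.73 m.
U = (-0.123) + (-0.285) + (0.262) = -0.146 J.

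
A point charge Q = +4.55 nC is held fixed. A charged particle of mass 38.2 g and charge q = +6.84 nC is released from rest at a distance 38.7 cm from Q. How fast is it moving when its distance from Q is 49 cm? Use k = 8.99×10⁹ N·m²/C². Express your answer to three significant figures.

2.82×10⁻³ m/s

Only the electrostatic force acts, so mechanical energy is conserved: ½mv² = U₁ − U₂ = kQq(1/r₁ − 1/r₂).
U₁ − U₂ = (8.99×10⁹ N·m²/C²)(4.55×10⁻⁹ C)(6.84×10⁻⁹ C)(1/0.387 − 1/0.490) = 1.52×10⁻⁷ J.
v = √(2·1.52×10⁻⁷/0.0382) = 2.82×10⁻³ m/s.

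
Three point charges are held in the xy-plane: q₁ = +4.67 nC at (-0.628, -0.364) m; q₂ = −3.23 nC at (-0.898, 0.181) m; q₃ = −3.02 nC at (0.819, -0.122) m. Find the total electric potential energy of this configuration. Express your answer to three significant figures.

-2.59×10⁻⁷ J

The work to assemble the configuration equals its total potential energy, U = Σ kqᵢqⱼ/rᵢⱼ over all pairs.
Pair separations: r₁₂ = 0.608 m, r₁₃ = 1.47 m, r₂₃ = 1.74 m.
U = (-2.23×10⁻⁷) + (-8.64×10⁻⁸) + (5.03×10⁻⁸) = -2.59×10⁻⁷ J.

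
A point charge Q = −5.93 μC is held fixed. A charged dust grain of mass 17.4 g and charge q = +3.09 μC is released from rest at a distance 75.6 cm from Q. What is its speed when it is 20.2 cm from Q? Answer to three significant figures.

Only the electrostatic force acts, so mechanical energy is conserved: ½mv² = U₁ − U₂ = kQq(1/r₁ − 1/r₂).
U₁ − U₂ = (8.99×10⁹ N·m²/C²)(-5.93×10⁻⁶ C)(3.09×10⁻⁶ C)(1/0.756 − 1/0.202) = 0.598 J.
v = √(2·0.598/0.0174) = 8.29 m/s.

8.29 m/s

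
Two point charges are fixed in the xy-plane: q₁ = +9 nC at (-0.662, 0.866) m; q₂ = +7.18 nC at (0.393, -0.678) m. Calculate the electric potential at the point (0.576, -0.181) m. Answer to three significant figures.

The total potential is the scalar sum of each charge's contribution, V = Σ kqᵢ/rᵢ.
Distances from the field point to each charge: r₁ = 1.62 m, r₂ = 0.530 m.
V = k[(9.00×10⁻⁹)/(1.62) + (7.18×10⁻⁹)/(0.530)] = 172 V.

172 V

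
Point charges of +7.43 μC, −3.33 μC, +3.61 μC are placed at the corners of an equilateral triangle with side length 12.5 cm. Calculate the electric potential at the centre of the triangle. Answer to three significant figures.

The total potential is the scalar sum of each charge's contribution, V = Σ kqᵢ/rᵢ.
The distance from each vertex to the centroid is a/√3 = 0.0722 m.
V = k[(7.43×10⁻⁶)/(0.0722) + (-3.33×10⁻⁶)/(0.0722) + (3.61×10⁻⁶)/(0.0722)] = 9.60×10⁵ V.

9.60×10⁵ V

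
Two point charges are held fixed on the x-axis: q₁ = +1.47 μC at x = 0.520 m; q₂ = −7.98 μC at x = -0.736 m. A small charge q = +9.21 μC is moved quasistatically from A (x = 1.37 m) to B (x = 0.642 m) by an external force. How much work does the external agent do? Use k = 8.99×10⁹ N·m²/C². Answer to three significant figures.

For quasistatic motion the external work equals the change in potential energy: W_ext = qΔV = q(V_B − V_A).
At A: distances to the source charges are 0.850 m, 2.11 m; V_A = Σ kqᵢ/rᵢ = -1.85×10⁴ V.
At B: distances to the source charges are 0.122 m, 1.38 m; V_B = Σ kqᵢ/rᵢ = 5.63×10⁴ V.
ΔV = V_B − V_A = 7.48×10⁴ V.
W_ext = qΔV = (9.21×10⁻⁶ C)(7.48×10⁴ V) = 0.689 J.

0.689 J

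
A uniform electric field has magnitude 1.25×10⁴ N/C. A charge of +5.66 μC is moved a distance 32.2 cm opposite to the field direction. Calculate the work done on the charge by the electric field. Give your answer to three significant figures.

The potential change for a displacement 32.2 cm opposite to the field direction is ΔV = +Ed = 4020 V.
W_field = −qΔV = -0.0228 J.

-0.0228 J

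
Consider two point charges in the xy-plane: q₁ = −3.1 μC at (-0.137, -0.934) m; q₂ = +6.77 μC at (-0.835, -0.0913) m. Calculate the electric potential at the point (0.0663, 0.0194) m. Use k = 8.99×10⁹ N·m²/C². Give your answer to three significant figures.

3.84×10⁴ V

Electric potential is a scalar, so the contributions from each charge add algebraically: V = Σ kqᵢ/rᵢ.
Distances from the field point to each charge: r₁ = 0.975 m, r₂ = 0.908 m.
V = k[(-3.10×10⁻⁶)/(0.975) + (6.77×10⁻⁶)/(0.908)] = 3.84×10⁴ V.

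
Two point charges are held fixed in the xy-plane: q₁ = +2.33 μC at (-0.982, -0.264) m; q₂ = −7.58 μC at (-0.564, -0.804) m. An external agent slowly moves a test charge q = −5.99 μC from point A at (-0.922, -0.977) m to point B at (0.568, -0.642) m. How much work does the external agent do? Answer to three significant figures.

For quasistatic motion the external work equals the change in potential energy: W_ext = qΔV = q(V_B − V_A).
At A: distances to the source charges are 0.716 m, 0.398 m; V_A = Σ kqᵢ/rᵢ = -1.42×10⁵ V.
At B: distances to the source charges are 1.60 m, 1.14 m; V_B = Σ kqᵢ/rᵢ = -4.65×10⁴ V.
ΔV = V_B − V_A = 9.56×10⁴ V.
W_ext = qΔV = (-5.99×10⁻⁶ C)(9.56×10⁴ V) = -0.573 J.

-0.573 J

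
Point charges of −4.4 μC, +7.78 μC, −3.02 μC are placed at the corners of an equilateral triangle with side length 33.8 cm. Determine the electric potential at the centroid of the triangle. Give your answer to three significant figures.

1.66×10⁴ V

The total potential is the scalar sum of each charge's contribution, V = Σ kqᵢ/rᵢ.
The distance from each vertex to the centroid is a/√3 = 0.195 m.
V = k[(-4.40×10⁻⁶)/(0.195) + (7.78×10⁻⁶)/(0.195) + (-3.02×10⁻⁶)/(0.195)] = 1.66×10⁴ V.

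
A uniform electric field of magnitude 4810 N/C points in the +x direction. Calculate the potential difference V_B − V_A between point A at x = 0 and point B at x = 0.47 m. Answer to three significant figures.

In a uniform field, potential decreases in the direction of E: V_B − V_A = −E·Δx.
V_B − V_A = −(4810 V/m)(0.470 m) = -2260 V.

-2260 V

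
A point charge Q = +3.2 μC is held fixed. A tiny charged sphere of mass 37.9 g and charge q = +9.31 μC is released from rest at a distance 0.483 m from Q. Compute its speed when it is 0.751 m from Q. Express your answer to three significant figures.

Only the electrostatic force acts, so mechanical energy is conserved: ½mv² = U₁ − U₂ = kQq(1/r₁ − 1/r₂).
U₁ − U₂ = (8.99×10⁹ N·m²/C²)(3.20×10⁻⁶ C)(9.31×10⁻⁶ C)(1/0.483 − 1/0.751) = 0.198 J.
v = √(2·0.198/0.0379) = 3.23 m/s.

3.23 m/s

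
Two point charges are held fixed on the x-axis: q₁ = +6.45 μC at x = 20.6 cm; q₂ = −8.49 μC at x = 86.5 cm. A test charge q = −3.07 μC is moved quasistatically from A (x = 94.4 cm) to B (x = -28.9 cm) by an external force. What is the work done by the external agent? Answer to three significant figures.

For quasistatic motion the external work equals the change in potential energy: W_ext = qΔV = q(V_B − V_A).
At A: distances to the source charges are 0.738 m, 0.0790 m; V_A = Σ kqᵢ/rᵢ = -8.88×10⁵ V.
At B: distances to the source charges are 0.495 m, 1.15 m; V_B = Σ kqᵢ/rᵢ = 5.10×10⁴ V.
ΔV = V_B − V_A = 9.39×10⁵ V.
W_ext = qΔV = (-3.07×10⁻⁶ C)(9.39×10⁵ V) = -2.88 J.

-2.88 J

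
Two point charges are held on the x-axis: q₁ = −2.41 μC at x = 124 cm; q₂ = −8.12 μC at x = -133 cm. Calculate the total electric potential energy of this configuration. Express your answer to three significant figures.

0.0685 J

The assembly work is the sum of pairwise potential energies, U = Σ_{i<j} kqᵢqⱼ/rᵢⱼ.
Pair separations: r₁₂ = 2.57 m.
U = (0.0685) = 0.0685 J.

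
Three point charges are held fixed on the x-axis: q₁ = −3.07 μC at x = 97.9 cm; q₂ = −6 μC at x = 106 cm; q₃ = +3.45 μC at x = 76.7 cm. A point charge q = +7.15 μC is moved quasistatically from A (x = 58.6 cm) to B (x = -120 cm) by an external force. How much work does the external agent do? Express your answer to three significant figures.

-0.0579 J

For quasistatic motion the external work equals the change in potential energy: W_ext = qΔV = q(V_B − V_A).
At A: distances to the source charges are 0.393 m, 0.474 m, 0.181 m; V_A = Σ kqᵢ/rᵢ = -1.27×10⁴ V.
At B: distances to the source charges are 2.18 m, 2.26 m, 1.97 m; V_B = Σ kqᵢ/rᵢ = -2.08×10⁴ V.
ΔV = V_B − V_A = -8100 V.
W_ext = qΔV = (7.15×10⁻⁶ C)(-8100 V) = -0.0579 J.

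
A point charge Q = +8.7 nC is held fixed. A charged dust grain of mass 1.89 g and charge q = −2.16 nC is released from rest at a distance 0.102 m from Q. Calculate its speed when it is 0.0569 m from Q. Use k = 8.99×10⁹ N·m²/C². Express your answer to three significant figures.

0.0373 m/s

Only the electrostatic force acts, so mechanical energy is conserved: ½mv² = U₁ − U₂ = kQq(1/r₁ − 1/r₂).
U₁ − U₂ = (8.99×10⁹ N·m²/C²)(8.70×10⁻⁹ C)(-2.16×10⁻⁹ C)(1/0.102 − 1/0.0569) = 1.31×10⁻⁶ J.
v = √(2·1.31×10⁻⁶/1.89×10⁻³) = 0.0373 m/s.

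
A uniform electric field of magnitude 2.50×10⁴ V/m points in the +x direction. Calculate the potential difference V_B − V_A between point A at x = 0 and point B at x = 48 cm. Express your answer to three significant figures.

-1.20×10⁴ V

In a uniform field, potential decreases in the direction of E: V_B − V_A = −E·Δx.
V_B − V_A = −(2.50×10⁴ V/m)(0.480 m) = -1.20×10⁴ V.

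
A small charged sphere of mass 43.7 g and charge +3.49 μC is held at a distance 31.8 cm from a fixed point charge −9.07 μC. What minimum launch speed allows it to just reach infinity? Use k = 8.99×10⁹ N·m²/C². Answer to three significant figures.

To just escape, total mechanical energy must reach zero at infinity: ½mv²_min + U = 0, so ½mv²_min = −U = |kQq|/r.
|U| = |kQq|/r = (8.99×10⁹ N·m²/C²)(9.07×10⁻⁶)(3.49×10⁻⁶)/(0.318) = 0.895 J.
v_min = √(2|U|/m) = √(2·0.895/0.0437) = 6.40 m/s.

6.40 m/s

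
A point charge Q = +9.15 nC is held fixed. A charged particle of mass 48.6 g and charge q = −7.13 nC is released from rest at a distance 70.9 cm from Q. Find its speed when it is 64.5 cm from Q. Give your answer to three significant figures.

Only the electrostatic force acts, so mechanical energy is conserved: ½mv² = U₁ − U₂ = kQq(1/r₁ − 1/r₂).
U₁ − U₂ = (8.99×10⁹ N·m²/C²)(9.15×10⁻⁹ C)(-7.13×10⁻⁹ C)(1/0.709 − 1/0.645) = 8.21×10⁻⁸ J.
v = √(2·8.21×10⁻⁸/0.0486) = 1.84×10⁻³ m/s.

1.84×10⁻³ m/s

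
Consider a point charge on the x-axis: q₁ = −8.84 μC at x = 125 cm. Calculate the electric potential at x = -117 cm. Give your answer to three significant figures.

The total potential is the scalar sum of each charge's contribution, V = Σ kqᵢ/rᵢ.
V = k[(-8.84×10⁻⁶)/(2.42)] = -3.28×10⁴ V.

-3.28×10⁴ V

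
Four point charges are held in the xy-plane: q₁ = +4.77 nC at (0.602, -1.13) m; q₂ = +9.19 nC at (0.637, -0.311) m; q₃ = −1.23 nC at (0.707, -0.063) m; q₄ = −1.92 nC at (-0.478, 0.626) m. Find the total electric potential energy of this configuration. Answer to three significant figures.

The work to assemble the configuration equals its total potential energy, U = Σ kqᵢqⱼ/rᵢⱼ over all pairs.
Pair separations: r₁₂ = 0.820 m, r₁₃ = 1.07 m, r₁₄ = 2.06 m, r₂₃ = 0.258 m, r₂₄ = 1.46 m, r₃₄ = 1.37 m.
Summing all 6 pair terms gives U = -9.62×10⁻⁸ J.

-9.62×10⁻⁸ J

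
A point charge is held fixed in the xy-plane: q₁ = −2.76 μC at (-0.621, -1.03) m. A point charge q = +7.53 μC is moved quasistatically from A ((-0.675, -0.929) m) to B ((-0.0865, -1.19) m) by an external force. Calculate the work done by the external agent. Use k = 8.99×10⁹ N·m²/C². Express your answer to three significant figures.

For quasistatic motion the external work equals the change in potential energy: W_ext = qΔV = q(V_B − V_A).
At A: distance to the source charge is 0.115 m; V_A = kq₁/r = -2.17×10⁵ V.
At B: distance to the source charge is 0.558 m; V_B = kq₁/r = -4.45×10⁴ V.
ΔV = V_B − V_A = 1.72×10⁵ V.
W_ext = qΔV = (7.53×10⁻⁶ C)(1.72×10⁵ V) = 1.30 J.

1.30 J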